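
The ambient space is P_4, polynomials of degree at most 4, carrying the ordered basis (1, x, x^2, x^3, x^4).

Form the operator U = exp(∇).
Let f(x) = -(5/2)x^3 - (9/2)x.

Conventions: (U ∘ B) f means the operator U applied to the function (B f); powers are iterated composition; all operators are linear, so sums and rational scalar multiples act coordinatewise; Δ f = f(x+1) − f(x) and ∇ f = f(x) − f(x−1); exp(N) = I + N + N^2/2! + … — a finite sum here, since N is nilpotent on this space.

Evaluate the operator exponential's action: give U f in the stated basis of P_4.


order-1 term: -(15/2)x^2 + (15/2)x - 7
order-2 term: -(15/2)x + 15/2
order-3 term: -5/2
the series for exp(∇) f terminates at order 3
exp(∇) f = -(5/2)x^3 - (15/2)x^2 - (9/2)x - 2

g(x) = -(5/2)x^3 - (15/2)x^2 - (9/2)x - 2


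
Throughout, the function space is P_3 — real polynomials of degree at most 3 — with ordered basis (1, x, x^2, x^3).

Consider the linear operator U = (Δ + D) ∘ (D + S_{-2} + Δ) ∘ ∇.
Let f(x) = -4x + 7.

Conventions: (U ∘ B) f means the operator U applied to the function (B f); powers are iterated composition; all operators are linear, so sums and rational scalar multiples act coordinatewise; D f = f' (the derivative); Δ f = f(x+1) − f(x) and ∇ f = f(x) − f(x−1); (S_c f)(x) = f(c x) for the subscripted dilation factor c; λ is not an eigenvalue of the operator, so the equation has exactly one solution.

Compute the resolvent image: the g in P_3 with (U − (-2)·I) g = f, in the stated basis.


write g with unknown coordinates in the stated basis and equate coefficients in (U − (-2)·I) g = f
solving from the highest basis element down gives g = -2x + 7/2
check: U g = 0
so U g − (-2)·g = -4x + 7 = f ✓

the image equals g(x) = -2x + 7/2


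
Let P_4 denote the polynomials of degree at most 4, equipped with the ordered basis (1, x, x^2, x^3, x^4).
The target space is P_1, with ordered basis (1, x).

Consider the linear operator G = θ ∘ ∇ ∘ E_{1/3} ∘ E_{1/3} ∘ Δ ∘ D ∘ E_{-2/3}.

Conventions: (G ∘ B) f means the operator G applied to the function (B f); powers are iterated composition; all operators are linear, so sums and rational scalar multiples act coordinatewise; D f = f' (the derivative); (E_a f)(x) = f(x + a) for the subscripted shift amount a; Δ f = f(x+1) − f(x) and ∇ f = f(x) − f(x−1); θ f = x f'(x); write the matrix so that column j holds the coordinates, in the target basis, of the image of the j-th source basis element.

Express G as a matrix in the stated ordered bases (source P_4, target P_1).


the matrix is [[0, 0, 0, 0, 0]; [0, 0, 0, 0, 24]] (rows listed top to bottom)

image of 1: 0
image of x: 0
image of x^2: 0
image of x^3: 0
image of x^4: 24x
each image's coordinates form column j of the matrix


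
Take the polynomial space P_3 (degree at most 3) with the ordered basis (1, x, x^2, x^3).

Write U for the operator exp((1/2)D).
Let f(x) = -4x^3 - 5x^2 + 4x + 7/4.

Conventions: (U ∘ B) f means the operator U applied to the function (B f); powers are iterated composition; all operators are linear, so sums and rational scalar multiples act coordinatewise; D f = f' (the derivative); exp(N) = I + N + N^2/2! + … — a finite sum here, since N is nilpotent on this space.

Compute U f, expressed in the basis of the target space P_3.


the result is g(x) = -4x^3 - 11x^2 - 4x + 2

order-1 term: -6x^2 - 5x + 2
order-2 term: -3x - 5/4
order-3 term: -1/2
the series for exp((1/2)D) f terminates at order 3
exp((1/2)D) f = -4x^3 - 11x^2 - 4x + 2


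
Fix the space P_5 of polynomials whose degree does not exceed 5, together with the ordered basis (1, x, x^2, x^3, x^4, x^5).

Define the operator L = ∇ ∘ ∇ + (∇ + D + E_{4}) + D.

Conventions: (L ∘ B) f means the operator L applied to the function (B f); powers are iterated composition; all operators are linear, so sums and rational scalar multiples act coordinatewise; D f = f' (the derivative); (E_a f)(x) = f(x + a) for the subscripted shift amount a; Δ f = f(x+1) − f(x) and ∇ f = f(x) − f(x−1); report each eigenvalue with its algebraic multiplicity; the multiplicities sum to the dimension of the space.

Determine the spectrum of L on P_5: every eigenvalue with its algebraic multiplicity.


λ = 1 (multiplicity 6)

image of 1: 1
image of x: x + 7
image of x^2: x^2 + 14x + 17
image of x^3: x^3 + 21x^2 + 51x + 59
image of x^4: x^4 + 28x^3 + 102x^2 + 236x + 269
image of x^5: x^5 + 35x^4 + 170x^3 + 590x^2 + 1345x + 995
the matrix is upper triangular; its diagonal is (1, 1, 1, 1, 1, 1)
for a triangular matrix the eigenvalues are the diagonal entries, with algebraic multiplicity their repetition count


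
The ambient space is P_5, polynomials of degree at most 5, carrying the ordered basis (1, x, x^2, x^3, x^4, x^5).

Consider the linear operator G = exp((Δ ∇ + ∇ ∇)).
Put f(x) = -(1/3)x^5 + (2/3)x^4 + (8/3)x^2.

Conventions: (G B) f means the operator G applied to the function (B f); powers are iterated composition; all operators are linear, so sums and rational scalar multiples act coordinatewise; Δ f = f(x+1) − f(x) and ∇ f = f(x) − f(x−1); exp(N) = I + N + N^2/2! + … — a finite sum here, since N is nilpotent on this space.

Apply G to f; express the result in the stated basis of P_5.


order-1 term: -(40/3)x^3 + 36x^2 - (128/3)x + 94/3
order-2 term: -80x + 112
the series for exp((Δ ∇ + ∇ ∇)) f terminates at order 2
exp((Δ ∇ + ∇ ∇)) f = -(1/3)x^5 + (2/3)x^4 - (40/3)x^3 + (116/3)x^2 - (368/3)x + 430/3

the result is g(x) = -(1/3)x^5 + (2/3)x^4 - (40/3)x^3 + (116/3)x^2 - (368/3)x + 430/3


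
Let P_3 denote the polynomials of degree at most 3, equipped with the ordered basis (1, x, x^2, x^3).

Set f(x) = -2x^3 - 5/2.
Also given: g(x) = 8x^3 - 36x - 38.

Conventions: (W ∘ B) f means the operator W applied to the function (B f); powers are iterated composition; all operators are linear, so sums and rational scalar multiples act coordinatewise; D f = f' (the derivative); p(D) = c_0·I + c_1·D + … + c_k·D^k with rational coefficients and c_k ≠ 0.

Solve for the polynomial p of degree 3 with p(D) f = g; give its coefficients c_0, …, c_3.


c_0 = -4, c_1 = 0, c_2 = 3, c_3 = 4

D^0 f = -2x^3 - 5/2
D^1 f = -6x^2
D^2 f = -12x
D^3 f = -12
matching coefficients of g against c_0 f + c_1 Df + … from the top degree down determines the c_i
solution: c_0 = -4, c_1 = 0, c_2 = 3, c_3 = 4


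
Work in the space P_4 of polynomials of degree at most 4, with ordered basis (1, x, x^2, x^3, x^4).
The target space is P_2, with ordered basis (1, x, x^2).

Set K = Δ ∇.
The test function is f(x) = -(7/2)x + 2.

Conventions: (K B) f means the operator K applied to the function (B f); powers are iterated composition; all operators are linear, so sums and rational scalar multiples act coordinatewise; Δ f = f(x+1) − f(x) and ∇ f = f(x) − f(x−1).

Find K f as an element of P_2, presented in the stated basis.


∇ f = -7/2
Δ ∇ f = 0

g(x) = 0


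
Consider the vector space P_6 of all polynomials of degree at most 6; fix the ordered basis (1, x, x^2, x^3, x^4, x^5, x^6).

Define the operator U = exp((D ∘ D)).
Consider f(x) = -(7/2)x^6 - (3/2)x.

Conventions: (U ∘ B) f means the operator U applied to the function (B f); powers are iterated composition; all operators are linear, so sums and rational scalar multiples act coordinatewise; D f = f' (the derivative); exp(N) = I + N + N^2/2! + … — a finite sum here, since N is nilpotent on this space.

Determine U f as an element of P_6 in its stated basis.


the result is g(x) = -(7/2)x^6 - 105x^4 - 630x^2 - (3/2)x - 420

order-1 term: -105x^4
order-2 term: -630x^2
order-3 term: -420
the series for exp((D ∘ D)) f terminates at order 3
exp((D ∘ D)) f = -(7/2)x^6 - 105x^4 - 630x^2 - (3/2)x - 420


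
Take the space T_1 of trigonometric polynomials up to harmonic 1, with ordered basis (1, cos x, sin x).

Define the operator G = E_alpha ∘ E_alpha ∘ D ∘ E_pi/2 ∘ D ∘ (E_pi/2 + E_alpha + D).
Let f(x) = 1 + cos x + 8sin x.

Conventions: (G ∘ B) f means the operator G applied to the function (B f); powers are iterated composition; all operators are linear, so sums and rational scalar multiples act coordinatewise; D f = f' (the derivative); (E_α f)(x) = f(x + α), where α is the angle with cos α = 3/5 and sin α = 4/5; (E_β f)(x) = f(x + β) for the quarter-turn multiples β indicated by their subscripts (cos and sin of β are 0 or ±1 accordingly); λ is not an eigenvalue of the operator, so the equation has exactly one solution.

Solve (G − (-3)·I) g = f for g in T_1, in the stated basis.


g(x) = 1/3 - (2507/1994)cos x + (3149/1994)sin x

write g with unknown coordinates in the stated basis and equate coefficients in (G − (-3)·I) g = f
solving from the highest basis element down gives g = 1/3 - (2507/1994)cos x + (3149/1994)sin x
check: G g = (9515/1994)cos x + (6505/1994)sin x
so G g − (-3)·g = 1 + cos x + 8sin x = f ✓


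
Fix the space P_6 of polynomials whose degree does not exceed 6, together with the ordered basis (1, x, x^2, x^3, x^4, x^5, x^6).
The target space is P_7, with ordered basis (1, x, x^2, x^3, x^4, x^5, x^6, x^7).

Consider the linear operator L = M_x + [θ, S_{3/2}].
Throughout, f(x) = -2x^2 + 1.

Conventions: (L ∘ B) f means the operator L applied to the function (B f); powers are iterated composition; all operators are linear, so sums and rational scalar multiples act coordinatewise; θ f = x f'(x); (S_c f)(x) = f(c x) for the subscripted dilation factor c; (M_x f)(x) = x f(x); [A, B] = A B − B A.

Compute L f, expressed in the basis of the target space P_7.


the result is g(x) = -2x^3 + x

M_x f = -2x^3 + x
S_{3/2} f = -(9/2)x^2 + 1
θ S_{3/2} f = -9x^2
θ f = -4x^2
S_{3/2} θ f = -9x^2
[θ, S_{3/2}] f = 0
(M_x + [θ, S_{3/2}]) f = -2x^3 + x


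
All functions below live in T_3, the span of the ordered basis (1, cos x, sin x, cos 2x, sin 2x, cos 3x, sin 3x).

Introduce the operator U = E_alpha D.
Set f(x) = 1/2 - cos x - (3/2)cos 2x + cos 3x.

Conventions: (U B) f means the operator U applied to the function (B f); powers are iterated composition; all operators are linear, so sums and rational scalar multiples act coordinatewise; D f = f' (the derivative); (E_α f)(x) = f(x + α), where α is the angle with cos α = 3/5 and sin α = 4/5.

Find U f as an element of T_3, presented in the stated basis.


the image equals g(x) = (4/5)cos x + (3/5)sin x + (72/25)cos 2x - (21/25)sin 2x - (132/125)cos 3x + (351/125)sin 3x

D f = sin x + 3sin 2x - 3sin 3x
E_alpha D f = (4/5)cos x + (3/5)sin x + (72/25)cos 2x - (21/25)sin 2x - (132/125)cos 3x + (351/125)sin 3x


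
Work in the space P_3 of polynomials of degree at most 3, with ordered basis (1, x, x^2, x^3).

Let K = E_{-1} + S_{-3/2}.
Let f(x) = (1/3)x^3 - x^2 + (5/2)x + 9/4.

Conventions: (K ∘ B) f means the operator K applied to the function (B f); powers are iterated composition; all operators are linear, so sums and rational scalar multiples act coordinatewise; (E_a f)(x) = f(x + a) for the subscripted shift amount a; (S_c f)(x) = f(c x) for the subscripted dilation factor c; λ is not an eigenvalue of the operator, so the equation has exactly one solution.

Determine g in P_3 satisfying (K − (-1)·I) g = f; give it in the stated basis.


write g with unknown coordinates in the stated basis and equate coefficients in (K − (-1)·I) g = f
solving from the highest basis element down gives g = -(8/33)x^3 - (76/187)x^2 + (903/187)x + 16253/6732
check: K g = (19/33)x^3 - (111/187)x^2 - (871/374)x - 553/3366
so K g − (-1)·g = (1/3)x^3 - x^2 + (5/2)x + 9/4 = f ✓

the result is g(x) = -(8/33)x^3 - (76/187)x^2 + (903/187)x + 16253/6732


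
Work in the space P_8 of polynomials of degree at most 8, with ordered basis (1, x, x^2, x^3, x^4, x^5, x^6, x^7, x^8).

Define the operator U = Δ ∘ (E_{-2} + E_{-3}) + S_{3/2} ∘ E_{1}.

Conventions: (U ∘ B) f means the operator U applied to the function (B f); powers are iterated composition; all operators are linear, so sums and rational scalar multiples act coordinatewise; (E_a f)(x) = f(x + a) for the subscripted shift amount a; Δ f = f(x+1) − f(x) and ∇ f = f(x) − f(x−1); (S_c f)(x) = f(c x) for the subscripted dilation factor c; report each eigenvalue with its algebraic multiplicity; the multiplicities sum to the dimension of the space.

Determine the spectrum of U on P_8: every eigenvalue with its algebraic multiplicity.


image of 1: 1
image of x: (3/2)x + 3
image of x^2: (9/4)x^2 + 7x - 7
image of x^3: (27/8)x^3 + (51/4)x^2 - (39/2)x + 27
image of x^4: (81/16)x^4 + (43/2)x^3 - (69/2)x^2 + 110x - 79
image of x^5: (243/32)x^5 + (565/16)x^4 - (185/4)x^3 + (565/2)x^2 - (785/2)x + 243
image of x^6: (729/64)x^6 + (921/16)x^5 - (705/16)x^4 + (1175/2)x^3 - (4665/4)x^2 + 1461x - 727
image of x^7: (2187/128)x^7 + (5999/64)x^6 - (273/32)x^5 + (17395/16)x^4 - (21455/8)x^3 + (20517/4)x^2 - (10171/2)x + 2187
image of x^8: (6561/256)x^8 + (2443/16)x^7 + (1519/16)x^6 + (7525/4)x^5 - (41965/8)x^4 + 13741x^3 - 20321x^2 + 17500x - 6559
the matrix is upper triangular; its diagonal is (1, 3/2, 9/4, 27/8, 81/16, 243/32, 729/64, 2187/128, 6561/256)
for a triangular matrix the eigenvalues are the diagonal entries, with algebraic multiplicity their repetition count

λ = 1 (multiplicity 1), λ = 3/2 (multiplicity 1), λ = 9/4 (multiplicity 1), λ = 27/8 (multiplicity 1), λ = 81/16 (multiplicity 1), λ = 243/32 (multiplicity 1), λ = 729/64 (multiplicity 1), λ = 2187/128 (multiplicity 1), λ = 6561/256 (multiplicity 1)


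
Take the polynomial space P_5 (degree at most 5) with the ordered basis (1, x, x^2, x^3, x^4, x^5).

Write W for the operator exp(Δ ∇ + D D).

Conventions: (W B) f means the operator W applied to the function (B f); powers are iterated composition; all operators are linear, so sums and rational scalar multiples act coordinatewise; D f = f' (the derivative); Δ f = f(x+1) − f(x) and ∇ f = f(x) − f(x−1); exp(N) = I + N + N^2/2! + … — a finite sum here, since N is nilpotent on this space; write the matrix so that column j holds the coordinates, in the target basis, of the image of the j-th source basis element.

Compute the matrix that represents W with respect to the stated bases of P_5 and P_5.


the matrix is [[1, 0, 4, 0, 50, 0]; [0, 1, 0, 12, 0, 250]; [0, 0, 1, 0, 24, 0]; [0, 0, 0, 1, 0, 40]; [0, 0, 0, 0, 1, 0]; [0, 0, 0, 0, 0, 1]] (rows listed top to bottom)

image of 1: 1
image of x: x
image of x^2: x^2 + 4
image of x^3: x^3 + 12x
image of x^4: x^4 + 24x^2 + 50
image of x^5: x^5 + 40x^3 + 250x
each image's coordinates form column j of the matrix


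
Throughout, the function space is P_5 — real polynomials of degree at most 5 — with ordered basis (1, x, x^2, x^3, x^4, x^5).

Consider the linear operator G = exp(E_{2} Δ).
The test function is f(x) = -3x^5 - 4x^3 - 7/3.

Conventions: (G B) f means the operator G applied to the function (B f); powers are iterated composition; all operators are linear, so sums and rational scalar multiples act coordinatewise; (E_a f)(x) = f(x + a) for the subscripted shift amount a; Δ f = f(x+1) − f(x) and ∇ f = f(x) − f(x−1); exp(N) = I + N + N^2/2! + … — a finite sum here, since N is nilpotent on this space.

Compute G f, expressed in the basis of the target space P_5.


the image equals g(x) = -3x^5 - 15x^4 - 184x^3 - 1062x^2 - 3777x - 19345/3

order-1 term: -15x^4 - 150x^3 - 582x^2 - 1035x - 709
order-2 term: -30x^3 - 450x^2 - 2277x - 3885
order-3 term: -30x^2 - 450x - 1699
order-4 term: -15x - 150
order-5 term: -3
the series for exp(E_{2} Δ) f terminates at order 5
exp(E_{2} Δ) f = -3x^5 - 15x^4 - 184x^3 - 1062x^2 - 3777x - 19345/3


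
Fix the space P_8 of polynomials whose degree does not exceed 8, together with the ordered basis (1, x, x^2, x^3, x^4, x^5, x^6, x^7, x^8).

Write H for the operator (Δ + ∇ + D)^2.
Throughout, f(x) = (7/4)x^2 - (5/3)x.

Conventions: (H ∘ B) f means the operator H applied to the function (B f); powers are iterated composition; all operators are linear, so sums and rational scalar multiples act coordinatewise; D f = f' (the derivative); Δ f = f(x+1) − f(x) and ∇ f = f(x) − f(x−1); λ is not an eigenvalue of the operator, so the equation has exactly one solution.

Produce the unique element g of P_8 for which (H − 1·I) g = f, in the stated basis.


the result is g(x) = -(7/4)x^2 + (5/3)x - 63/2

write g with unknown coordinates in the stated basis and equate coefficients in (H − 1·I) g = f
solving from the highest basis element down gives g = -(7/4)x^2 + (5/3)x - 63/2
check: H g = -63/2
so H g − 1·g = (7/4)x^2 - (5/3)x = f ✓


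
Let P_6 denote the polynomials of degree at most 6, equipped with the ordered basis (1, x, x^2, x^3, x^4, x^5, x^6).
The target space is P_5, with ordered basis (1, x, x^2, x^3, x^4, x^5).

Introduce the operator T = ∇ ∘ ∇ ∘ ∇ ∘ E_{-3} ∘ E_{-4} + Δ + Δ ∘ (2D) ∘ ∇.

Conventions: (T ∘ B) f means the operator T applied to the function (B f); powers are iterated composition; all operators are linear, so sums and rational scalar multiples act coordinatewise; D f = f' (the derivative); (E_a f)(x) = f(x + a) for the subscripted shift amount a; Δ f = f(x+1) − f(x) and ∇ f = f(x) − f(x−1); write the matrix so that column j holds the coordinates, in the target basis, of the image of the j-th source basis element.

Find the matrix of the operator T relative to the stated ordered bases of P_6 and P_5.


image of 1: 0
image of x: 1
image of x^2: 2x + 1
image of x^3: 3x^2 + 3x + 19
image of x^4: 4x^3 + 6x^2 + 76x - 203
image of x^5: 5x^4 + 10x^3 + 190x^2 - 1015x + 4371
image of x^6: 6x^5 + 15x^4 + 380x^3 - 3045x^2 + 26226x - 74459
each image's coordinates form column j of the matrix

the matrix is [[0, 1, 1, 19, -203, 4371, -74459]; [0, 0, 2, 3, 76, -1015, 26226]; [0, 0, 0, 3, 6, 190, -3045]; [0, 0, 0, 0, 4, 10, 380]; [0, 0, 0, 0, 0, 5, 15]; [0, 0, 0, 0, 0, 0, 6]] (rows listed top to bottom)


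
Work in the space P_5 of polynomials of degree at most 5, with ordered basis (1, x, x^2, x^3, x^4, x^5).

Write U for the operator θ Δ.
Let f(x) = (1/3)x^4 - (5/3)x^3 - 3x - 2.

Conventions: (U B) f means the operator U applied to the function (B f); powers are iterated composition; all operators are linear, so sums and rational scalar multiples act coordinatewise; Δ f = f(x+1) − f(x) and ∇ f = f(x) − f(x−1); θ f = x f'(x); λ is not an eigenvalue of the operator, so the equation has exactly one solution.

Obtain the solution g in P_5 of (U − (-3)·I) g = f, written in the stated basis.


the result is g(x) = (1/9)x^4 - x^3 + (14/9)x^2 - (32/27)x - 2/3

write g with unknown coordinates in the stated basis and equate coefficients in (U − (-3)·I) g = f
solving from the highest basis element down gives g = (1/9)x^4 - x^3 + (14/9)x^2 - (32/27)x - 2/3
check: U g = (4/3)x^3 - (14/3)x^2 + (5/9)x
so U g − (-3)·g = (1/3)x^4 - (5/3)x^3 - 3x - 2 = f ✓


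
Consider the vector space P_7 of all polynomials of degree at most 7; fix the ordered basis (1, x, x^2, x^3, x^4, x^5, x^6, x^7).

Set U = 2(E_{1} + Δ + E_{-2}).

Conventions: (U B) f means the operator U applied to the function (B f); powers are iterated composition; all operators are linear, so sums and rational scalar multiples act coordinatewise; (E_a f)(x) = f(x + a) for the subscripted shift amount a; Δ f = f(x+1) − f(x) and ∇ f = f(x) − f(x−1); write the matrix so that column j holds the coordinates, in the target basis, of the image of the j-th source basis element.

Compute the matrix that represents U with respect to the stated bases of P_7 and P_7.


the matrix is [[4, 0, 12, -12, 36, -60, 132, -252]; [0, 4, 0, 36, -48, 180, -360, 924]; [0, 0, 4, 0, 72, -120, 540, -1260]; [0, 0, 0, 4, 0, 120, -240, 1260]; [0, 0, 0, 0, 4, 0, 180, -420]; [0, 0, 0, 0, 0, 4, 0, 252]; [0, 0, 0, 0, 0, 0, 4, 0]; [0, 0, 0, 0, 0, 0, 0, 4]] (rows listed top to bottom)

image of 1: 4
image of x: 4x
image of x^2: 4x^2 + 12
image of x^3: 4x^3 + 36x - 12
image of x^4: 4x^4 + 72x^2 - 48x + 36
image of x^5: 4x^5 + 120x^3 - 120x^2 + 180x - 60
image of x^6: 4x^6 + 180x^4 - 240x^3 + 540x^2 - 360x + 132
image of x^7: 4x^7 + 252x^5 - 420x^4 + 1260x^3 - 1260x^2 + 924x - 252
each image's coordinates form column j of the matrix


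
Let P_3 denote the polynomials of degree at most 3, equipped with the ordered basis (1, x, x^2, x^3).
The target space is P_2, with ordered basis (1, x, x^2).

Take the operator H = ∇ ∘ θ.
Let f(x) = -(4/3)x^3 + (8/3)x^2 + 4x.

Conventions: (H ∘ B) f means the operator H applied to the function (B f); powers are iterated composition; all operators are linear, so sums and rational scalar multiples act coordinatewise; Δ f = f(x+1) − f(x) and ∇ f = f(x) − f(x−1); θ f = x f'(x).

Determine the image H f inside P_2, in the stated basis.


θ f = -4x^3 + (16/3)x^2 + 4x
∇ θ f = -12x^2 + (68/3)x - 16/3

the result is g(x) = -12x^2 + (68/3)x - 16/3


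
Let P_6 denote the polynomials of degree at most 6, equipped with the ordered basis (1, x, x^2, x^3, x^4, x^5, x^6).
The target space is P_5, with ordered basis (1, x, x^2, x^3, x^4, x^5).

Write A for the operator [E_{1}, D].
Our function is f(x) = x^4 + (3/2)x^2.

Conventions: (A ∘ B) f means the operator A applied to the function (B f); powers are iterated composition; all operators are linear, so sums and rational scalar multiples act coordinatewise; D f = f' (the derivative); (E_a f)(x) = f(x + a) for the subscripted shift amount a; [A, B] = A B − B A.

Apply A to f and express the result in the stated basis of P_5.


the result is g(x) = 0

D f = 4x^3 + 3x
E_{1} D f = 4x^3 + 12x^2 + 15x + 7
E_{1} f = x^4 + 4x^3 + (15/2)x^2 + 7x + 5/2
D E_{1} f = 4x^3 + 12x^2 + 15x + 7
[E_{1}, D] f = 0


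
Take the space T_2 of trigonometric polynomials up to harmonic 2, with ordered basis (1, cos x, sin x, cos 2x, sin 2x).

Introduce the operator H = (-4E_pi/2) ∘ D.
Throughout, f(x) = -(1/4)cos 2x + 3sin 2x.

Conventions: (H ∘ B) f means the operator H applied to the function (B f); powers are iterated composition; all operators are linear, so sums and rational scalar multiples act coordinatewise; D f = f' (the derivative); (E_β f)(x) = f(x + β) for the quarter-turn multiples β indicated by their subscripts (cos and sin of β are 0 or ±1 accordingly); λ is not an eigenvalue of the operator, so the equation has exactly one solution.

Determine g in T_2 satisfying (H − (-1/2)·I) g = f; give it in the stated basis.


the image equals g(x) = -(193/514)cos 2x - (2/257)sin 2x

write g with unknown coordinates in the stated basis and equate coefficients in (H − (-1/2)·I) g = f
solving from the highest basis element down gives g = -(193/514)cos 2x - (2/257)sin 2x
check: H g = -(16/257)cos 2x + (772/257)sin 2x
so H g − (-1/2)·g = -(1/4)cos 2x + 3sin 2x = f ✓


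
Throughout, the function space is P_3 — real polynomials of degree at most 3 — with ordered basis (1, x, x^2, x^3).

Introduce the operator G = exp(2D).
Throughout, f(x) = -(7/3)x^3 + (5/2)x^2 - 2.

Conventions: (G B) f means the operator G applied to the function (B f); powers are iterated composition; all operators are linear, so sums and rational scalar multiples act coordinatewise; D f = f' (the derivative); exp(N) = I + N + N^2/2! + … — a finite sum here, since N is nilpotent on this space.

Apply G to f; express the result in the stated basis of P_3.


the result is g(x) = -(7/3)x^3 - (23/2)x^2 - 18x - 32/3

order-1 term: -14x^2 + 10x
order-2 term: -28x + 10
order-3 term: -56/3
the series for exp(2D) f terminates at order 3
exp(2D) f = -(7/3)x^3 - (23/2)x^2 - 18x - 32/3


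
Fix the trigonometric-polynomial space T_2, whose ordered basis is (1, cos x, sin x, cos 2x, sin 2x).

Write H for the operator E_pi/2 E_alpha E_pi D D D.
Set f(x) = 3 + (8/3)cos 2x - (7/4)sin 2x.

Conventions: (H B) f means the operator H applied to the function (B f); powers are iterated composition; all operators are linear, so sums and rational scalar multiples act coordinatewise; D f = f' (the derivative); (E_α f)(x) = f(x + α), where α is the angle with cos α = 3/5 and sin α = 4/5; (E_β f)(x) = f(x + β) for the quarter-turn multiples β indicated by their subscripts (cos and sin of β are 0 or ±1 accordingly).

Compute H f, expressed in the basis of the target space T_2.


D f = -(7/2)cos 2x - (16/3)sin 2x
D D f = -(32/3)cos 2x + 7sin 2x
D D D f = 14cos 2x + (64/3)sin 2x
E_pi (D D D) f = 14cos 2x + (64/3)sin 2x
E_alpha E_pi (D D D) f = (414/25)cos 2x - (1456/75)sin 2x
E_pi/2 E_alpha E_pi (D D D) f = -(414/25)cos 2x + (1456/75)sin 2x

g(x) = -(414/25)cos 2x + (1456/75)sin 2x


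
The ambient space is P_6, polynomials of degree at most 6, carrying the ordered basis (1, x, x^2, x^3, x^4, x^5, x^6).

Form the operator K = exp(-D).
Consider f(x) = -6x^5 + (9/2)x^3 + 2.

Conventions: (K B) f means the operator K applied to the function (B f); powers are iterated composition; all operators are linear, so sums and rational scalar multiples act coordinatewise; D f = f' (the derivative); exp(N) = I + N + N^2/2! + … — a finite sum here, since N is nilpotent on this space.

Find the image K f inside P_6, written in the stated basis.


order-1 term: 30x^4 - (27/2)x^2
order-2 term: -60x^3 + (27/2)x
order-3 term: 60x^2 - 9/2
order-4 term: -30x
order-5 term: 6
the series for exp(-D) f terminates at order 5
exp(-D) f = -6x^5 + 30x^4 - (111/2)x^3 + (93/2)x^2 - (33/2)x + 7/2

g(x) = -6x^5 + 30x^4 - (111/2)x^3 + (93/2)x^2 - (33/2)x + 7/2


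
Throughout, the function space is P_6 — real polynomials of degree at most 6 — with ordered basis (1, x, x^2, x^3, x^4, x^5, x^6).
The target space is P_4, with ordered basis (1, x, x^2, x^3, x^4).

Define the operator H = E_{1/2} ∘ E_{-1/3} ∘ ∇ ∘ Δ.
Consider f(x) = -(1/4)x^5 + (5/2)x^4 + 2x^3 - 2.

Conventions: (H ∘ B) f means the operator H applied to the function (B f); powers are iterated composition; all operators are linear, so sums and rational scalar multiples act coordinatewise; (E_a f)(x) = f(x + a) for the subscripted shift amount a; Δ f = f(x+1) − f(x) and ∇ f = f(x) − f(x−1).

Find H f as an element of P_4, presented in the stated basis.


the image equals g(x) = -5x^3 + (55/2)x^2 + (229/12)x + 1597/216

Δ f = -(5/4)x^4 + (15/2)x^3 + (37/2)x^2 + (59/4)x + 17/4
∇ Δ f = -5x^3 + 30x^2 + (19/2)x + 5
E_{-1/3} (∇ ∘ Δ) f = -5x^3 + 35x^2 - (73/6)x + 289/54
E_{1/2} E_{-1/3} (∇ ∘ Δ) f = -5x^3 + (55/2)x^2 + (229/12)x + 1597/216


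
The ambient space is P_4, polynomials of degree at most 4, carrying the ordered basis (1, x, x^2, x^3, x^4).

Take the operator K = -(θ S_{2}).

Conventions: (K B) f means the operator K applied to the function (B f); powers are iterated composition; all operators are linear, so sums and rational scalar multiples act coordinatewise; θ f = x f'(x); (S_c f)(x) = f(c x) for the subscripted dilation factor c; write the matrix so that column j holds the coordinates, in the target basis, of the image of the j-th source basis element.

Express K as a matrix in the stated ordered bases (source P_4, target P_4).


image of 1: 0
image of x: -2x
image of x^2: -8x^2
image of x^3: -24x^3
image of x^4: -64x^4
each image's coordinates form column j of the matrix

the matrix is [[0, 0, 0, 0, 0]; [0, -2, 0, 0, 0]; [0, 0, -8, 0, 0]; [0, 0, 0, -24, 0]; [0, 0, 0, 0, -64]] (rows listed top to bottom)


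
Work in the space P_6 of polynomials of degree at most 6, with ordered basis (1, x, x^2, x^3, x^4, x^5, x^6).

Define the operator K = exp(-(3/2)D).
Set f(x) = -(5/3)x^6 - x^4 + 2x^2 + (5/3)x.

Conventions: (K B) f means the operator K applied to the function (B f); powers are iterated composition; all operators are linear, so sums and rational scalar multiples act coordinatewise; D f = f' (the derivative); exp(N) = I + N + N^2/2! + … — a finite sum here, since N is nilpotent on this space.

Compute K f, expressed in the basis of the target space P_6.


order-1 term: 15x^5 + 6x^3 - 6x - 5/2
order-2 term: -(225/4)x^4 - (27/2)x^2 + 9/2
order-3 term: (225/2)x^3 + (27/2)x
order-4 term: -(2025/16)x^2 - 81/16
order-5 term: (1215/16)x
order-6 term: -1215/64
the series for exp(-(3/2)D) f terminates at order 6
exp(-(3/2)D) f = -(5/3)x^6 + 15x^5 - (229/4)x^4 + (237/2)x^3 - (2209/16)x^2 + (4085/48)x - 1411/64

the image equals g(x) = -(5/3)x^6 + 15x^5 - (229/4)x^4 + (237/2)x^3 - (2209/16)x^2 + (4085/48)x - 1411/64


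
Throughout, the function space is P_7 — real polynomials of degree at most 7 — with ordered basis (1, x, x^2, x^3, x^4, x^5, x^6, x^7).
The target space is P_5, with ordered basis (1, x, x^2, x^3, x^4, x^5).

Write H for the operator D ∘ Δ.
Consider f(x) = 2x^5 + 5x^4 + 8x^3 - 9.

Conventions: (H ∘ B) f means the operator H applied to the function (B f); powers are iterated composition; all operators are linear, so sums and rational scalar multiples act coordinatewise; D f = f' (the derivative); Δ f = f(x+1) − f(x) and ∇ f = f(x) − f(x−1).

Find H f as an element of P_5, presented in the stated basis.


the image equals g(x) = 40x^3 + 120x^2 + 148x + 54

Δ f = 10x^4 + 40x^3 + 74x^2 + 54x + 15
D Δ f = 40x^3 + 120x^2 + 148x + 54


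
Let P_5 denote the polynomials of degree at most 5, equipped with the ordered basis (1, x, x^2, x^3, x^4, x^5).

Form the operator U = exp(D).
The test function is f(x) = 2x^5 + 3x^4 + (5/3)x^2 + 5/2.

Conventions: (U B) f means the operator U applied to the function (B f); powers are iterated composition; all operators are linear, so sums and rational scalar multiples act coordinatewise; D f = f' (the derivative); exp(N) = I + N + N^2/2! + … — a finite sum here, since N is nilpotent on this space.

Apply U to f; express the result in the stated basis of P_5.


the image equals g(x) = 2x^5 + 13x^4 + 32x^3 + (119/3)x^2 + (76/3)x + 55/6

order-1 term: 10x^4 + 12x^3 + (10/3)x
order-2 term: 20x^3 + 18x^2 + 5/3
order-3 term: 20x^2 + 12x
order-4 term: 10x + 3
order-5 term: 2
the series for exp(D) f terminates at order 5
exp(D) f = 2x^5 + 13x^4 + 32x^3 + (119/3)x^2 + (76/3)x + 55/6


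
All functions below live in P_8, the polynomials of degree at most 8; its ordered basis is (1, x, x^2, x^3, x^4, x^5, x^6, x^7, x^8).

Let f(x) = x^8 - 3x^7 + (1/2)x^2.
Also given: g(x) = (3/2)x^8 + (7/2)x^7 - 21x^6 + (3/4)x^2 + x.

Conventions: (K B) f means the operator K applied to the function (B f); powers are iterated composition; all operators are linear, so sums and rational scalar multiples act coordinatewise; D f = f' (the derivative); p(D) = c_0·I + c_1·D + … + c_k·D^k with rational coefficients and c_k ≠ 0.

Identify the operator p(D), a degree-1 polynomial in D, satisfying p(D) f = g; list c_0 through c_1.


c_0 = 3/2, c_1 = 1

D^0 f = x^8 - 3x^7 + (1/2)x^2
D^1 f = 8x^7 - 21x^6 + x
matching coefficients of g against c_0 f + c_1 Df + … from the top degree down determines the c_i
solution: c_0 = 3/2, c_1 = 1


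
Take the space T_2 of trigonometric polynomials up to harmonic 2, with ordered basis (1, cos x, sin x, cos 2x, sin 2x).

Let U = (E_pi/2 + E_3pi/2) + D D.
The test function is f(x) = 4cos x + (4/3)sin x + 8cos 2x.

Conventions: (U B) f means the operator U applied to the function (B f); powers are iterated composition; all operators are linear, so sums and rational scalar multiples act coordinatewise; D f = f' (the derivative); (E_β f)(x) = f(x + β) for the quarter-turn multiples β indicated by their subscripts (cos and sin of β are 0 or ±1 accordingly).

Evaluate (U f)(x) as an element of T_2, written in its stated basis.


E_pi/2 f = (4/3)cos x - 4sin x - 8cos 2x
E_3pi/2 f = -(4/3)cos x + 4sin x - 8cos 2x
(E_pi/2 + E_3pi/2) f = -16cos 2x
D f = (4/3)cos x - 4sin x - 16sin 2x
D D f = -4cos x - (4/3)sin x - 32cos 2x
((E_pi/2 + E_3pi/2) + D D) f = -4cos x - (4/3)sin x - 48cos 2x

g(x) = -4cos x - (4/3)sin x - 48cos 2x


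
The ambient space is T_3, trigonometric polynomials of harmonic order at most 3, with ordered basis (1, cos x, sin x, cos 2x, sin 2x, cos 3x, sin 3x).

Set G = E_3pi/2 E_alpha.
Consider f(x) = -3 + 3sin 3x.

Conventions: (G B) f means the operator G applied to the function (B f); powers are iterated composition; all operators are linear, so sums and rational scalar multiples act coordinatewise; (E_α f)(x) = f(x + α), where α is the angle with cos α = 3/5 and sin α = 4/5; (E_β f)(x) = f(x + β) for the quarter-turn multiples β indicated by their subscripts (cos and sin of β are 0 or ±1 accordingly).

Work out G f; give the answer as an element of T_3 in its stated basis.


the result is g(x) = -3 - (351/125)cos 3x - (132/125)sin 3x

E_alpha f = -3 + (132/125)cos 3x - (351/125)sin 3x
E_3pi/2 E_alpha f = -3 - (351/125)cos 3x - (132/125)sin 3x


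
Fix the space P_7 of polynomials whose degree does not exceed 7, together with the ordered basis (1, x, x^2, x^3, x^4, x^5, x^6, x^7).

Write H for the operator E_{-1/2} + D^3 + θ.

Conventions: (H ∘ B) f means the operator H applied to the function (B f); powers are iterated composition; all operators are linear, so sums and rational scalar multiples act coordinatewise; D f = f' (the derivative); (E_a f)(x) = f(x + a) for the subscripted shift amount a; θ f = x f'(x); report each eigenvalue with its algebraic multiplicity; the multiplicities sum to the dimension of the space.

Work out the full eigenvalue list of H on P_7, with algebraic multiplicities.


image of 1: 1
image of x: 2x - 1/2
image of x^2: 3x^2 - x + 1/4
image of x^3: 4x^3 - (3/2)x^2 + (3/4)x + 47/8
image of x^4: 5x^4 - 2x^3 + (3/2)x^2 + (47/2)x + 1/16
image of x^5: 6x^5 - (5/2)x^4 + (5/2)x^3 + (235/4)x^2 + (5/16)x - 1/32
image of x^6: 7x^6 - 3x^5 + (15/4)x^4 + (235/2)x^3 + (15/16)x^2 - (3/16)x + 1/64
image of x^7: 8x^7 - (7/2)x^6 + (21/4)x^5 + (1645/8)x^4 + (35/16)x^3 - (21/32)x^2 + (7/64)x - 1/128
the matrix is upper triangular; its diagonal is (1, 2, 3, 4, 5, 6, 7, 8)
for a triangular matrix the eigenvalues are the diagonal entries, with algebraic multiplicity their repetition count

λ = 1 (multiplicity 1), λ = 2 (multiplicity 1), λ = 3 (multiplicity 1), λ = 4 (multiplicity 1), λ = 5 (multiplicity 1), λ = 6 (multiplicity 1), λ = 7 (multiplicity 1), λ = 8 (multiplicity 1)


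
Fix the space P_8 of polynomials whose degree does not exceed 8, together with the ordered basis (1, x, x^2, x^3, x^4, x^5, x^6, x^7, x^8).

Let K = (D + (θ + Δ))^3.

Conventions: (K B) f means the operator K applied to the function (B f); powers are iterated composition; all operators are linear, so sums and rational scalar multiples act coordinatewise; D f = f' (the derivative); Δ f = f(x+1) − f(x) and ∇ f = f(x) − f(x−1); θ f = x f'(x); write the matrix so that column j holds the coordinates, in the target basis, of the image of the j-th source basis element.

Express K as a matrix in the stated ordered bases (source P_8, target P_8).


image of 1: 0
image of x: x + 2
image of x^2: 8x^2 + 28x + 28
image of x^3: 27x^3 + 114x^2 + 183x + 111
image of x^4: 64x^4 + 296x^3 + 600x^2 + 636x + 292
image of x^5: 125x^5 + 610x^4 + 1450x^3 + 2130x^2 + 1865x + 745
image of x^6: 216x^6 + 1092x^5 + 2940x^4 + 5460x^3 + 6900x^2 + 5298x + 1872
image of x^7: 343x^7 + 1778x^6 + 5313x^5 + 11865x^4 + 19355x^3 + 21567x^2 + 14805x + 4753
image of x^8: 512x^8 + 2704x^7 + 8848x^6 + 23016x^5 + 45640x^4 + 65912x^3 + 66192x^2 + 41576x + 12292
each image's coordinates form column j of the matrix

the matrix is [[0, 2, 28, 111, 292, 745, 1872, 4753, 12292]; [0, 1, 28, 183, 636, 1865, 5298, 14805, 41576]; [0, 0, 8, 114, 600, 2130, 6900, 21567, 66192]; [0, 0, 0, 27, 296, 1450, 5460, 19355, 65912]; [0, 0, 0, 0, 64, 610, 2940, 11865, 45640]; [0, 0, 0, 0, 0, 125, 1092, 5313, 23016]; [0, 0, 0, 0, 0, 0, 216, 1778, 8848]; [0, 0, 0, 0, 0, 0, 0, 343, 2704]; [0, 0, 0, 0, 0, 0, 0, 0, 512]] (rows listed top to bottom)


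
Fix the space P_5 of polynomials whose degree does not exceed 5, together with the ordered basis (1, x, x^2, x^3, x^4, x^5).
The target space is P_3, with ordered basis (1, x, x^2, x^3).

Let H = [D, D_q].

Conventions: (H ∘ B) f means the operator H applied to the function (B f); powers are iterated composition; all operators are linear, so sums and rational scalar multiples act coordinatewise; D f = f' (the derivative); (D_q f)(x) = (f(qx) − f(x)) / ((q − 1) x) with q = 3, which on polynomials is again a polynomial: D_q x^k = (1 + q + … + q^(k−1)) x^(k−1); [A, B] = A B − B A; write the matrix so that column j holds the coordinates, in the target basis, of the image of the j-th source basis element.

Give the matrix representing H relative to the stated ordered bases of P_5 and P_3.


image of 1: 0
image of x: 0
image of x^2: 2
image of x^3: 14x
image of x^4: 68x^2
image of x^5: 284x^3
each image's coordinates form column j of the matrix

the matrix is [[0, 0, 2, 0, 0, 0]; [0, 0, 0, 14, 0, 0]; [0, 0, 0, 0, 68, 0]; [0, 0, 0, 0, 0, 284]] (rows listed top to bottom)


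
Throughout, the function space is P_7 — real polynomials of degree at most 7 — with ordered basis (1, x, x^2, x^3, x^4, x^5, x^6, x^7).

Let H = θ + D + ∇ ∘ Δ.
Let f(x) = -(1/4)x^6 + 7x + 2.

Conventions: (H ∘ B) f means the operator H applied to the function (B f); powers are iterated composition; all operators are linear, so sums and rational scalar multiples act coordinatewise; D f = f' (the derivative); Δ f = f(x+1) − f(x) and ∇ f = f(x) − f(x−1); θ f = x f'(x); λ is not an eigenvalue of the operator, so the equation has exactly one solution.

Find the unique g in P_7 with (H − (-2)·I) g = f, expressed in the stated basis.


the result is g(x) = -(1/32)x^6 + (3/112)x^5 + (15/112)x^4 - (3/14)x^3 - (3/448)x^2 + (257/96)x - 73/168

write g with unknown coordinates in the stated basis and equate coefficients in (H − (-2)·I) g = f
solving from the highest basis element down gives g = -(1/32)x^6 + (3/112)x^5 + (15/112)x^4 - (3/14)x^3 - (3/448)x^2 + (257/96)x - 73/168
check: H g = -(3/16)x^6 - (3/56)x^5 - (15/56)x^4 + (3/7)x^3 + (3/224)x^2 + (79/48)x + 241/84
so H g − (-2)·g = -(1/4)x^6 + 7x + 2 = f ✓


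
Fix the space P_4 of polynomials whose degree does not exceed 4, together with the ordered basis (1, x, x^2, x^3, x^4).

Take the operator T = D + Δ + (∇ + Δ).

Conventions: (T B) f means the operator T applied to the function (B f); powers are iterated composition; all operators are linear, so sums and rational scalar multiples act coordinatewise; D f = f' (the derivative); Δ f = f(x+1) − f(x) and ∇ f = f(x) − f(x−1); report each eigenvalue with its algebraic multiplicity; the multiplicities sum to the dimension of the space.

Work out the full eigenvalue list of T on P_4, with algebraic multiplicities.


image of 1: 0
image of x: 4
image of x^2: 8x + 1
image of x^3: 12x^2 + 3x + 3
image of x^4: 16x^3 + 6x^2 + 12x + 1
the matrix is upper triangular; its diagonal is (0, 0, 0, 0, 0)
for a triangular matrix the eigenvalues are the diagonal entries, with algebraic multiplicity their repetition count

λ = 0 (multiplicity 5)


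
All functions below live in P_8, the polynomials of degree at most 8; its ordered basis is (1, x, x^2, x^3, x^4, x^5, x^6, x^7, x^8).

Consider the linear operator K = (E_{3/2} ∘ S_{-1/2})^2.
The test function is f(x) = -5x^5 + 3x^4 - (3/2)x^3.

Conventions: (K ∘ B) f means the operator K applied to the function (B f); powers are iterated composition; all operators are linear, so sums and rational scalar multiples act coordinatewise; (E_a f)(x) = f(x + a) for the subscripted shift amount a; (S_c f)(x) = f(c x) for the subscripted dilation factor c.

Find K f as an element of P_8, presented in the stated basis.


the image equals g(x) = -(5/1024)x^5 + (99/2048)x^4 - (417/2048)x^3 + (1755/4096)x^2 - (7209/16384)x + 5751/32768

S_{-1/2} f = (5/32)x^5 + (3/16)x^4 + (3/16)x^3
E_{3/2} S_{-1/2} f = (5/32)x^5 + (87/64)x^4 + (309/64)x^3 + (1107/128)x^2 + (3969/512)x + 2835/1024
S_{-1/2} (E_{3/2} ∘ S_{-1/2}) f = -(5/1024)x^5 + (87/1024)x^4 - (309/512)x^3 + (1107/512)x^2 - (3969/1024)x + 2835/1024
E_{3/2} S_{-1/2} (E_{3/2} ∘ S_{-1/2}) f = -(5/1024)x^5 + (99/2048)x^4 - (417/2048)x^3 + (1755/4096)x^2 - (7209/16384)x + 5751/32768


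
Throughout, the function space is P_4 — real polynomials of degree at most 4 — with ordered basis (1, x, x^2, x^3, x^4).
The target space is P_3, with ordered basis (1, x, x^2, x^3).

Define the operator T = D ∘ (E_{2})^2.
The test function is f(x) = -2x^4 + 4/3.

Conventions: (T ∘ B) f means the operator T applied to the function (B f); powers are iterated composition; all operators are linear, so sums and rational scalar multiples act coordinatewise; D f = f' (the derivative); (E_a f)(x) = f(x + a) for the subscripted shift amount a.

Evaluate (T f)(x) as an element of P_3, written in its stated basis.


E_{2} f = -2x^4 - 16x^3 - 48x^2 - 64x - 92/3
E_{2} E_{2} f = -2x^4 - 32x^3 - 192x^2 - 512x - 1532/3
D (E_{2})^2 f = -8x^3 - 96x^2 - 384x - 512

the result is g(x) = -8x^3 - 96x^2 - 384x - 512
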